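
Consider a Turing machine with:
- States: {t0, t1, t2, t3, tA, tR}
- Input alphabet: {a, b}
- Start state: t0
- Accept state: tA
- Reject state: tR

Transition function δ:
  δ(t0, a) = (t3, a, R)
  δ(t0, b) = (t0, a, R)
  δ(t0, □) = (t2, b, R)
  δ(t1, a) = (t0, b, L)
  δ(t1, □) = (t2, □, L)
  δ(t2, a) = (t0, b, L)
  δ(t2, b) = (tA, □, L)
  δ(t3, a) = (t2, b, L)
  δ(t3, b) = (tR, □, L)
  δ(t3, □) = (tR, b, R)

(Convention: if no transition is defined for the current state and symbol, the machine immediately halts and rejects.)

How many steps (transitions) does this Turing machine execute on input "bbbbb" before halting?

Execution trace:
Initial: [t0]bbbbb
Step 1: δ(t0, b) = (t0, a, R) → a[t0]bbbb
Step 2: δ(t0, b) = (t0, a, R) → aa[t0]bbb
Step 3: δ(t0, b) = (t0, a, R) → aaa[t0]bb
Step 4: δ(t0, b) = (t0, a, R) → aaaa[t0]b
Step 5: δ(t0, b) = (t0, a, R) → aaaaa[t0]□
Step 6: δ(t0, □) = (t2, b, R) → aaaaab[t2]□

No transition is defined for δ(t2, □). By convention the machine halts and rejects.

The machine executed 6 steps before halting.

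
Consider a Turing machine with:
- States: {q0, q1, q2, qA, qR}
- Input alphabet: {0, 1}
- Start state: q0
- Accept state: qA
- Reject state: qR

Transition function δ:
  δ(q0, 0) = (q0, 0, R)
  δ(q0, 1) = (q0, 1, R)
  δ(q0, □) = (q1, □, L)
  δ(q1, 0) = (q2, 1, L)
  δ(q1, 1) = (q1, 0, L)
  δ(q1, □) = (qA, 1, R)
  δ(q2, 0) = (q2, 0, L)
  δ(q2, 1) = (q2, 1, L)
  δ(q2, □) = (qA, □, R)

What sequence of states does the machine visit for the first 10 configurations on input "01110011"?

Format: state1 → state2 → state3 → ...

Execution trace:
Initial: [q0]01110011
Step 1: δ(q0, 0) = (q0, 0, R) → 0[q0]1110011
Step 2: δ(q0, 1) = (q0, 1, R) → 01[q0]110011
Step 3: δ(q0, 1) = (q0, 1, R) → 011[q0]10011
Step 4: δ(q0, 1) = (q0, 1, R) → 0111[q0]0011
Step 5: δ(q0, 0) = (q0, 0, R) → 01110[q0]011
Step 6: δ(q0, 0) = (q0, 0, R) → 011100[q0]11
Step 7: δ(q0, 1) = (q0, 1, R) → 0111001[q0]1
Step 8: δ(q0, 1) = (q0, 1, R) → 01110011[q0]□
Step 9: δ(q0, □) = (q1, □, L) → 0111001[q1]1□

State sequence: q0 → q0 → q0 → q0 → q0 → q0 → q0 → q0 → q0 → q1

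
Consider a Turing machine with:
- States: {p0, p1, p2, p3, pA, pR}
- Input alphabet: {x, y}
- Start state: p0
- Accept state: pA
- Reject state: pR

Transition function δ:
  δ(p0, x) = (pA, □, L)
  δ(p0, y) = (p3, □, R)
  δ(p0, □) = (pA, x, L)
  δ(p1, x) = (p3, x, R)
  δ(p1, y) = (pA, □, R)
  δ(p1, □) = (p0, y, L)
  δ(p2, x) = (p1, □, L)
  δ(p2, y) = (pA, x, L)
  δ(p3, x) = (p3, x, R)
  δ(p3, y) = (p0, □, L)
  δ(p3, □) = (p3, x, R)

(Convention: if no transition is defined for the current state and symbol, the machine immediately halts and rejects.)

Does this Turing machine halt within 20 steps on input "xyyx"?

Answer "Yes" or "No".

Execution trace:
Initial: [p0]xyyx
Step 1: δ(p0, x) = (pA, □, L) → [pA]□□yyx

The machine reaches the accept state pA and halts.
The machine halted after 1 step (within the 20-step bound).

Answer: Yes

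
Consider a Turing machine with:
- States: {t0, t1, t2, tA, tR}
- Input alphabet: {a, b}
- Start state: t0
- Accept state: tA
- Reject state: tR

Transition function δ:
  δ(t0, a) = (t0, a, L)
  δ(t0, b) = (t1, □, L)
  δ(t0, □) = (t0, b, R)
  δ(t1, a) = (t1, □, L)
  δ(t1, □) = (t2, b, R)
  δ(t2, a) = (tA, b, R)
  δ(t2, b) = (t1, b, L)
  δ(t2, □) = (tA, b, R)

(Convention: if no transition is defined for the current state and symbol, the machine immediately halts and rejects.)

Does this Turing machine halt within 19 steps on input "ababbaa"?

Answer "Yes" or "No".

Execution trace:
Initial: [t0]ababbaa
Step 1: δ(t0, a) = (t0, a, L) → [t0]□ababbaa
Step 2: δ(t0, □) = (t0, b, R) → b[t0]ababbaa
Step 3: δ(t0, a) = (t0, a, L) → [t0]bababbaa
Step 4: δ(t0, b) = (t1, □, L) → [t1]□□ababbaa
Step 5: δ(t1, □) = (t2, b, R) → b[t2]□ababbaa
Step 6: δ(t2, □) = (tA, b, R) → bb[tA]ababbaa

The machine reaches the accept state tA and halts.
The machine halted after 6 steps (within the 19-step bound).

Answer: Yes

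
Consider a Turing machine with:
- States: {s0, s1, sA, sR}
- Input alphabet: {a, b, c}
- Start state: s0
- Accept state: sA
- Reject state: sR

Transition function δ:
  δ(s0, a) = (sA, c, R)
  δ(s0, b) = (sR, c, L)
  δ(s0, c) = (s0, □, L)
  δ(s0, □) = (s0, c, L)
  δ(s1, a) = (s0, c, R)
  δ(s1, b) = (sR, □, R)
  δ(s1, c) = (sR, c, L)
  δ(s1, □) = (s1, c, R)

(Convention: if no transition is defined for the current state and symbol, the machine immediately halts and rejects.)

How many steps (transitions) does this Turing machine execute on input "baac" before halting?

Execution trace:
Initial: [s0]baac
Step 1: δ(s0, b) = (sR, c, L) → [sR]□caac

The machine reaches the reject state sR and halts.

The machine executed 1 step before halting.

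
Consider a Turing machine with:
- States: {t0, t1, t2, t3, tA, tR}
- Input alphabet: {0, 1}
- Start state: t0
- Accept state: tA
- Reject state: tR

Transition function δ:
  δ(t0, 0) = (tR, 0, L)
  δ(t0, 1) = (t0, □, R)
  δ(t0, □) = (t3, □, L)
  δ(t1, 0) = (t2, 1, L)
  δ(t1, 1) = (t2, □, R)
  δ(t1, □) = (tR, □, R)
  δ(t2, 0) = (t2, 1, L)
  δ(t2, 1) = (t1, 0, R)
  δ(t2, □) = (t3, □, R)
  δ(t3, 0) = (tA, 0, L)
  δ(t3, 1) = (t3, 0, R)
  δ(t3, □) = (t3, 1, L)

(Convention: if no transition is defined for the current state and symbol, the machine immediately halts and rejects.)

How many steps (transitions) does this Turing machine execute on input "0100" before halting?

Execution trace:
Initial: [t0]0100
Step 1: δ(t0, 0) = (tR, 0, L) → [tR]□0100

The machine reaches the reject state tR and halts.

The machine executed 1 step before halting.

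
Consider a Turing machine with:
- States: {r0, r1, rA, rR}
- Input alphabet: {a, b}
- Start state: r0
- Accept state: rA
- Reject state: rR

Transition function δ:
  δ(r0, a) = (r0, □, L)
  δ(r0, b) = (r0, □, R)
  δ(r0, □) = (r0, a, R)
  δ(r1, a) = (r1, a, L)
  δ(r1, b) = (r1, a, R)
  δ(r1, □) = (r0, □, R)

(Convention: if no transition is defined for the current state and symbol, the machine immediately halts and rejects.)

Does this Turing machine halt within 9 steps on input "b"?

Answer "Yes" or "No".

Execution trace:
Initial: [r0]b
Step 1: δ(r0, b) = (r0, □, R) → □[r0]□
Step 2: δ(r0, □) = (r0, a, R) → □a[r0]□
Step 3: δ(r0, □) = (r0, a, R) → □aa[r0]□
Step 4: δ(r0, □) = (r0, a, R) → □aaa[r0]□
Step 5: δ(r0, □) = (r0, a, R) → □aaaa[r0]□
Step 6: δ(r0, □) = (r0, a, R) → □aaaaa[r0]□
Step 7: δ(r0, □) = (r0, a, R) → □aaaaaa[r0]□
Step 8: δ(r0, □) = (r0, a, R) → □aaaaaaa[r0]□
Step 9: δ(r0, □) = (r0, a, R) → □aaaaaaaa[r0]□

The machine has not reached a halting state after 9 steps.
The machine did not halt within the 9-step bound.

Answer: No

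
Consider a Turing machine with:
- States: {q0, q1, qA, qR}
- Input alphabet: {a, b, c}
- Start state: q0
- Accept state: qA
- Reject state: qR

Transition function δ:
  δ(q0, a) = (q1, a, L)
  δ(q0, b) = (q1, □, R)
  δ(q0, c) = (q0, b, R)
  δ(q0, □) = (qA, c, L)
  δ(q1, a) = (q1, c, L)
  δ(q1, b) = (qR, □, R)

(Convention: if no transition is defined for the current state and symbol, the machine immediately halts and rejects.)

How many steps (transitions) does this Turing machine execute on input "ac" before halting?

Execution trace:
Initial: [q0]ac
Step 1: δ(q0, a) = (q1, a, L) → [q1]□ac

No transition is defined for δ(q1, □). By convention the machine halts and rejects.

The machine executed 1 step before halting.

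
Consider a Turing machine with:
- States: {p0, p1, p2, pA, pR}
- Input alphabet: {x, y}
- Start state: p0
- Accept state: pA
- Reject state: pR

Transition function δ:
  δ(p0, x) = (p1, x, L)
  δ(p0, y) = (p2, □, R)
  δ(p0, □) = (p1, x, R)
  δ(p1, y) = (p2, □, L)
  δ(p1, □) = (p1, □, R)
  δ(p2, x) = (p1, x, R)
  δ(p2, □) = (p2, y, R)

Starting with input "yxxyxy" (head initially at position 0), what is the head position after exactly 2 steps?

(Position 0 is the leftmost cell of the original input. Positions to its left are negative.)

Execution trace (head position shown):
Step 0: [p0]yxxyxy  (head at position 0)
Step 1: move right → □[p2]xxyxy  (head at position 1)
Step 2: move right → □x[p1]xyxy  (head at position 2)

After 2 steps, the head is at position 2.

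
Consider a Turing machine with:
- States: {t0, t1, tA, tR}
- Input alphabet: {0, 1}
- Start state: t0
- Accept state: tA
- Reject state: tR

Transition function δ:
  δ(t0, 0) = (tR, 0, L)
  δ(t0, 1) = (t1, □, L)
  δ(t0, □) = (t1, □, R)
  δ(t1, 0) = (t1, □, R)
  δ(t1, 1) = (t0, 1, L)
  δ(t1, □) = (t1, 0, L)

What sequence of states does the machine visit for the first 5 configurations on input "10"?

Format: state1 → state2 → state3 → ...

Execution trace:
Initial: [t0]10
Step 1: δ(t0, 1) = (t1, □, L) → [t1]□□0
Step 2: δ(t1, □) = (t1, 0, L) → [t1]□0□0
Step 3: δ(t1, □) = (t1, 0, L) → [t1]□00□0
Step 4: δ(t1, □) = (t1, 0, L) → [t1]□000□0

State sequence: t0 → t1 → t1 → t1 → t1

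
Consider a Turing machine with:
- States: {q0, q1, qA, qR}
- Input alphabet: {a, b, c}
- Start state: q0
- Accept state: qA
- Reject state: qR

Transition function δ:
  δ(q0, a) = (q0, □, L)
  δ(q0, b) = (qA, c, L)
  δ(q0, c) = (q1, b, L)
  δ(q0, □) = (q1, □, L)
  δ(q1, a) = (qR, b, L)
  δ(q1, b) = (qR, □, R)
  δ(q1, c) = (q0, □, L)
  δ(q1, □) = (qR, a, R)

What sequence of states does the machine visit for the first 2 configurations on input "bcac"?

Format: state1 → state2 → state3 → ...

Execution trace:
Initial: [q0]bcac
Step 1: δ(q0, b) = (qA, c, L) → [qA]□ccac

The machine reaches the accept state qA and halts.

State sequence: q0 → qA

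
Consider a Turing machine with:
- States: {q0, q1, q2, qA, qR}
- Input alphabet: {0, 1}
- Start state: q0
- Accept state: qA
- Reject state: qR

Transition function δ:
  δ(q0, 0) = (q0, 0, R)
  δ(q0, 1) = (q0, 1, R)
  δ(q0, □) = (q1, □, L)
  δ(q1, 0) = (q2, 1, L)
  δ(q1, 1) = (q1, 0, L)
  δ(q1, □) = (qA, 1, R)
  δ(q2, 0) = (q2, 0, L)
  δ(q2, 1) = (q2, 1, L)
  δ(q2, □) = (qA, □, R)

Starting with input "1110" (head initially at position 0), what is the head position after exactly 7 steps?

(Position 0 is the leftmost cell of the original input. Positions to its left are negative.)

Execution trace (head position shown):
Step 0: [q0]1110  (head at position 0)
Step 1: move right → 1[q0]110  (head at position 1)
Step 2: move right → 11[q0]10  (head at position 2)
Step 3: move right → 111[q0]0  (head at position 3)
Step 4: move right → 1110[q0]□  (head at position 4)
Step 5: move left → 111[q1]0□  (head at position 3)
Step 6: move left → 11[q2]11□  (head at position 2)
Step 7: move left → 1[q2]111□  (head at position 1)

After 7 steps, the head is at position 1.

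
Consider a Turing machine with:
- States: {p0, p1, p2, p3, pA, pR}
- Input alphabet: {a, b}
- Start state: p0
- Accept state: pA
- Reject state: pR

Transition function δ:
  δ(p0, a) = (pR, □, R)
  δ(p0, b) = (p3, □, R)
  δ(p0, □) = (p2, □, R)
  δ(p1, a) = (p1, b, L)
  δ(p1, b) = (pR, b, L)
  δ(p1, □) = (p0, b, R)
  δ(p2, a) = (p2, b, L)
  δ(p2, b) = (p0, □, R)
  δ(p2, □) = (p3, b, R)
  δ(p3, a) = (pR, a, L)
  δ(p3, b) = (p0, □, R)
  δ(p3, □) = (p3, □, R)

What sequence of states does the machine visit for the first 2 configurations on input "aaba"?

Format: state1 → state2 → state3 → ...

Execution trace:
Initial: [p0]aaba
Step 1: δ(p0, a) = (pR, □, R) → □[pR]aba

The machine reaches the reject state pR and halts.

State sequence: p0 → pR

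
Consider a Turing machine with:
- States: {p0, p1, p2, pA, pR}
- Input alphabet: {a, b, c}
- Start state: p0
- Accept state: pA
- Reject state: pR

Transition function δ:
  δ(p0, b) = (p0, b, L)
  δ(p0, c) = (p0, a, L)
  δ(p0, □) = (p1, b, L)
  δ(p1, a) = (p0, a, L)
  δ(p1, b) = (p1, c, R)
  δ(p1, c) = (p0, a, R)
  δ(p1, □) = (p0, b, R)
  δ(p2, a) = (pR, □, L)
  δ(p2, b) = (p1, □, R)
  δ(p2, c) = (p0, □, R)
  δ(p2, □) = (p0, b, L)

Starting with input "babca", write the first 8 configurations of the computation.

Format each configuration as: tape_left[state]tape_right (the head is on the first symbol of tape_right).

Transitions applied:
Step 1: δ(p0, b) = (p0, b, L)
Step 2: δ(p0, □) = (p1, b, L)
Step 3: δ(p1, □) = (p0, b, R)
Step 4: δ(p0, b) = (p0, b, L)
Step 5: δ(p0, b) = (p0, b, L)
Step 6: δ(p0, □) = (p1, b, L)
Step 7: δ(p1, □) = (p0, b, R)

The first 8 configurations are:
[p0]babca ⊢ [p0]□babca ⊢ [p1]□bbabca ⊢ b[p0]bbabca ⊢ [p0]bbbabca ⊢ [p0]□bbbabca ⊢ [p1]□bbbbabca ⊢ b[p0]bbbbabca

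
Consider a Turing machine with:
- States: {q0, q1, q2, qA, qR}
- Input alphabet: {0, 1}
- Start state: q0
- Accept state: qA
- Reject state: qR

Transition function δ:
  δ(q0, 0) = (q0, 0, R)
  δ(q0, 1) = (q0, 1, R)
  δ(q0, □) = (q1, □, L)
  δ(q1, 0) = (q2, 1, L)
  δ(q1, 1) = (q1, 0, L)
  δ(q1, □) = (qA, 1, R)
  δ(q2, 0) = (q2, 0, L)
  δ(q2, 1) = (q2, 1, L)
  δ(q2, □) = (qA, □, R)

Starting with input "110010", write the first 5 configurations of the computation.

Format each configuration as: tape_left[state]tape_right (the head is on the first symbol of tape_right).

Transitions applied:
Step 1: δ(q0, 1) = (q0, 1, R)
Step 2: δ(q0, 1) = (q0, 1, R)
Step 3: δ(q0, 0) = (q0, 0, R)
Step 4: δ(q0, 0) = (q0, 0, R)

The first 5 configurations are:
[q0]110010 ⊢ 1[q0]10010 ⊢ 11[q0]0010 ⊢ 110[q0]010 ⊢ 1100[q0]10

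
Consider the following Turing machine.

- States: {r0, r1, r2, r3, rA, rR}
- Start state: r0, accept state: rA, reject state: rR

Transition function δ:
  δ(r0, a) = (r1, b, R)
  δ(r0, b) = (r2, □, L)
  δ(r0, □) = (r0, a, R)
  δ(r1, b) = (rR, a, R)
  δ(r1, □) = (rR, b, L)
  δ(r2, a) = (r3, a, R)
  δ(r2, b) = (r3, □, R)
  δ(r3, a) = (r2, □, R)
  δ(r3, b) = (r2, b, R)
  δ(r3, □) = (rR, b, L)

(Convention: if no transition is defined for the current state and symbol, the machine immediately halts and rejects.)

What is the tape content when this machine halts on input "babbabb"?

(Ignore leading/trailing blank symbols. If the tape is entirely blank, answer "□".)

Execution trace:
Initial: [r0]babbabb
Step 1: δ(r0, b) = (r2, □, L) → [r2]□□abbabb

No transition is defined for δ(r2, □). By convention the machine halts and rejects.

Final tape (ignoring leading/trailing blanks): abbabb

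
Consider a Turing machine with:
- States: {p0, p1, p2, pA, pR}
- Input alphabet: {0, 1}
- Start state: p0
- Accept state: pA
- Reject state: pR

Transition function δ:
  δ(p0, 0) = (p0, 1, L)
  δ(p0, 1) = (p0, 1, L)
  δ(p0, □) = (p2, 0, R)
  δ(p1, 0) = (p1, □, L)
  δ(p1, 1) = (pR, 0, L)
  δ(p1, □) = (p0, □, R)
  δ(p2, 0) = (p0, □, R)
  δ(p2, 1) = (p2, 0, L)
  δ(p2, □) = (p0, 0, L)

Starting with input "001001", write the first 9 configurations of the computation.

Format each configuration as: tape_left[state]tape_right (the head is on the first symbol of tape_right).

Transitions applied:
Step 1: δ(p0, 0) = (p0, 1, L)
Step 2: δ(p0, □) = (p2, 0, R)
Step 3: δ(p2, 1) = (p2, 0, L)
Step 4: δ(p2, 0) = (p0, □, R)
Step 5: δ(p0, 0) = (p0, 1, L)
Step 6: δ(p0, □) = (p2, 0, R)
Step 7: δ(p2, 1) = (p2, 0, L)
Step 8: δ(p2, 0) = (p0, □, R)

The first 9 configurations are:
[p0]001001 ⊢ [p0]□101001 ⊢ 0[p2]101001 ⊢ [p2]0001001 ⊢ □[p0]001001 ⊢ [p0]□101001 ⊢ 0[p2]101001 ⊢ [p2]0001001 ⊢ □[p0]001001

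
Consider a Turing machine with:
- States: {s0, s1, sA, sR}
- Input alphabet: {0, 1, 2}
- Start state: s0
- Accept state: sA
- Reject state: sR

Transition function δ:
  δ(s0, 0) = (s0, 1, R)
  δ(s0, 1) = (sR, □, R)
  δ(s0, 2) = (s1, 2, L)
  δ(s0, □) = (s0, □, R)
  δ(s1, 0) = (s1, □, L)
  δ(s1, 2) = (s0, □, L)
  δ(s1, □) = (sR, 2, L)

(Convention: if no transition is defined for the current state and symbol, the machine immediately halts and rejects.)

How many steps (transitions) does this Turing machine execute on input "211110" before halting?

Execution trace:
Initial: [s0]211110
Step 1: δ(s0, 2) = (s1, 2, L) → [s1]□211110
Step 2: δ(s1, □) = (sR, 2, L) → [sR]□2211110

The machine reaches the reject state sR and halts.

The machine executed 2 steps before halting.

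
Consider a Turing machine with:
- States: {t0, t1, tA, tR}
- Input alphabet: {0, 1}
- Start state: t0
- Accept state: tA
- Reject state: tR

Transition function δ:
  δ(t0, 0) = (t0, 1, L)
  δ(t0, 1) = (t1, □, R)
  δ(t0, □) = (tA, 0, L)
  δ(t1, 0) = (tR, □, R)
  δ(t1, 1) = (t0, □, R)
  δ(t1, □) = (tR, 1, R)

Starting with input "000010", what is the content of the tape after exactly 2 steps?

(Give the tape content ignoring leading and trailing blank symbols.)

Execution trace:
Initial: [t0]000010
Step 1: δ(t0, 0) = (t0, 1, L) → [t0]□100010
Step 2: δ(t0, □) = (tA, 0, L) → [tA]□0100010

The machine reaches the accept state tA and halts.

After 2 steps, the tape (ignoring leading/trailing blanks) is: 0100010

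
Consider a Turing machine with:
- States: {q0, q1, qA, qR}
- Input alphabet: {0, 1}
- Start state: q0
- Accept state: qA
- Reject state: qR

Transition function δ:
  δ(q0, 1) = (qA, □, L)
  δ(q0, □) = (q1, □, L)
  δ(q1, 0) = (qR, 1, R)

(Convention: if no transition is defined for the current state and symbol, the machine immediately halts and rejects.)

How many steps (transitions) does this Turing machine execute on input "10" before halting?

Execution trace:
Initial: [q0]10
Step 1: δ(q0, 1) = (qA, □, L) → [qA]□□0

The machine reaches the accept state qA and halts.

The machine executed 1 step before halting.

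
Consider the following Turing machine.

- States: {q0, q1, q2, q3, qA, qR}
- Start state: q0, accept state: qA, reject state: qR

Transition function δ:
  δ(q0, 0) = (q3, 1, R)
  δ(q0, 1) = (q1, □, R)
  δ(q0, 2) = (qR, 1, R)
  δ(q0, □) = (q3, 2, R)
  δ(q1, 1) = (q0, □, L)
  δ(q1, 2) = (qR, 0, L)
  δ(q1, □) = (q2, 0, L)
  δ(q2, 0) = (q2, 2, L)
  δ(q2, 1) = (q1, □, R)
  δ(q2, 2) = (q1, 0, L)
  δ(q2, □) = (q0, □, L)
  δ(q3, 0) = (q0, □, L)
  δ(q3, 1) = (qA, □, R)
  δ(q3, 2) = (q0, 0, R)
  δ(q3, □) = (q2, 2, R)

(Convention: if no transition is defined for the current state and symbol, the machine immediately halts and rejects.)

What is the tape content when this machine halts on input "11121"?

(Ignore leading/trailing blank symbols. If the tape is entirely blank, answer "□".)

Execution trace:
Initial: [q0]11121
Step 1: δ(q0, 1) = (q1, □, R) → □[q1]1121
Step 2: δ(q1, 1) = (q0, □, L) → [q0]□□121
Step 3: δ(q0, □) = (q3, 2, R) → 2[q3]□121
Step 4: δ(q3, □) = (q2, 2, R) → 22[q2]121
Step 5: δ(q2, 1) = (q1, □, R) → 22□[q1]21
Step 6: δ(q1, 2) = (qR, 0, L) → 22[qR]□01

The machine reaches the reject state qR and halts.

Final tape (ignoring leading/trailing blanks): 22□01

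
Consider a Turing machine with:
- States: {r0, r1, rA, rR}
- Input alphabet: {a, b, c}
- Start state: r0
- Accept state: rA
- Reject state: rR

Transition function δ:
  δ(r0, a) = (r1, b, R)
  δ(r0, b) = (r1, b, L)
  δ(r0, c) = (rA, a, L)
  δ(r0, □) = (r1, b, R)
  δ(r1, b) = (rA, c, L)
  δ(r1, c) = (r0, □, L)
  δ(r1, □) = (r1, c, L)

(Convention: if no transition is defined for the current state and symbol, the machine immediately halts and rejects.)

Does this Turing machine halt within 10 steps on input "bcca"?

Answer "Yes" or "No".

Execution trace:
Initial: [r0]bcca
Step 1: δ(r0, b) = (r1, b, L) → [r1]□bcca
Step 2: δ(r1, □) = (r1, c, L) → [r1]□cbcca
Step 3: δ(r1, □) = (r1, c, L) → [r1]□ccbcca
Step 4: δ(r1, □) = (r1, c, L) → [r1]□cccbcca
Step 5: δ(r1, □) = (r1, c, L) → [r1]□ccccbcca
Step 6: δ(r1, □) = (r1, c, L) → [r1]□cccccbcca
Step 7: δ(r1, □) = (r1, c, L) → [r1]□ccccccbcca
Step 8: δ(r1, □) = (r1, c, L) → [r1]□cccccccbcca
Step 9: δ(r1, □) = (r1, c, L) → [r1]□ccccccccbcca
Step 10: δ(r1, □) = (r1, c, L) → [r1]□cccccccccbcca

The machine has not reached a halting state after 10 steps.
The machine did not halt within the 10-step bound.

Answer: No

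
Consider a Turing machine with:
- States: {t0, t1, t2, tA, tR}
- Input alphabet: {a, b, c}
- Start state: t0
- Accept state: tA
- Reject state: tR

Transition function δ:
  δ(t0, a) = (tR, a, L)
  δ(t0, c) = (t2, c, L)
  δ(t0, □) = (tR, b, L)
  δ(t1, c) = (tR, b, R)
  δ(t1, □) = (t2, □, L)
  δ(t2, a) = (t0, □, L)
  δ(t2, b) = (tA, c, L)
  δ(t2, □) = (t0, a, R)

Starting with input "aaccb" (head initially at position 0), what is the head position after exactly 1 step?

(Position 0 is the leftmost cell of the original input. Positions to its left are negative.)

Execution trace (head position shown):
Step 0: [t0]aaccb  (head at position 0)
Step 1: move left → [tR]□aaccb  (head at position -1)

After 1 step, the head is at position -1.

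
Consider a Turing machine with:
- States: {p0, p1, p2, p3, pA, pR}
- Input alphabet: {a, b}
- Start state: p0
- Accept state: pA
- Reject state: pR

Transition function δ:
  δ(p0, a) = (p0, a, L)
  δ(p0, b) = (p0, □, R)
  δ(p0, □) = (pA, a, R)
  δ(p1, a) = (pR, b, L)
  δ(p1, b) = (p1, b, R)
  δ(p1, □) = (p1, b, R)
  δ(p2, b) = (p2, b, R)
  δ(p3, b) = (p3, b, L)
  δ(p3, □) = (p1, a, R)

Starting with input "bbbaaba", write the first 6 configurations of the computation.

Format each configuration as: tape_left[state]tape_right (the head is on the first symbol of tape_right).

Transitions applied:
Step 1: δ(p0, b) = (p0, □, R)
Step 2: δ(p0, b) = (p0, □, R)
Step 3: δ(p0, b) = (p0, □, R)
Step 4: δ(p0, a) = (p0, a, L)
Step 5: δ(p0, □) = (pA, a, R)

The first 6 configurations are:
[p0]bbbaaba ⊢ □[p0]bbaaba ⊢ □□[p0]baaba ⊢ □□□[p0]aaba ⊢ □□[p0]□aaba ⊢ □□a[pA]aaba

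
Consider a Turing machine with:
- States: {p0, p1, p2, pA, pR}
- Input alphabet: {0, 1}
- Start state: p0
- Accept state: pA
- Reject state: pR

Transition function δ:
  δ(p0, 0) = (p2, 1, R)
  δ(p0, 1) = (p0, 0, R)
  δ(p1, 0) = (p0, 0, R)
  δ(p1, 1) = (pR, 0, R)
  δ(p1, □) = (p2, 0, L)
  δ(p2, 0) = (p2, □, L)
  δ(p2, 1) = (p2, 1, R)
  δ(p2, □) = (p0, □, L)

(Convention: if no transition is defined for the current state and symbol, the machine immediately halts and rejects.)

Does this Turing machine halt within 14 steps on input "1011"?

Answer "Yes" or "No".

Execution trace:
Initial: [p0]1011
Step 1: δ(p0, 1) = (p0, 0, R) → 0[p0]011
Step 2: δ(p0, 0) = (p2, 1, R) → 01[p2]11
Step 3: δ(p2, 1) = (p2, 1, R) → 011[p2]1
Step 4: δ(p2, 1) = (p2, 1, R) → 0111[p2]□
Step 5: δ(p2, □) = (p0, □, L) → 011[p0]1□
Step 6: δ(p0, 1) = (p0, 0, R) → 0110[p0]□

No transition is defined for δ(p0, □). By convention the machine halts and rejects.
The machine halted after 6 steps (within the 14-step bound).

Answer: Yes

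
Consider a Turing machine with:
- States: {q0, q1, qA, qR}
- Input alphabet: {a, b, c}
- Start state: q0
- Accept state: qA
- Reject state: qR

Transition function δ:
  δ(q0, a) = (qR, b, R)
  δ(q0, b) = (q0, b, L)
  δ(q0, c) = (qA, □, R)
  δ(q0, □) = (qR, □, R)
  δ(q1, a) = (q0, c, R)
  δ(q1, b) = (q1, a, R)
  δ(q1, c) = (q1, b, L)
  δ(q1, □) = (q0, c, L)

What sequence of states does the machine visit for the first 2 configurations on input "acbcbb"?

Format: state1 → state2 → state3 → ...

Execution trace:
Initial: [q0]acbcbb
Step 1: δ(q0, a) = (qR, b, R) → b[qR]cbcbb

The machine reaches the reject state qR and halts.

State sequence: q0 → qR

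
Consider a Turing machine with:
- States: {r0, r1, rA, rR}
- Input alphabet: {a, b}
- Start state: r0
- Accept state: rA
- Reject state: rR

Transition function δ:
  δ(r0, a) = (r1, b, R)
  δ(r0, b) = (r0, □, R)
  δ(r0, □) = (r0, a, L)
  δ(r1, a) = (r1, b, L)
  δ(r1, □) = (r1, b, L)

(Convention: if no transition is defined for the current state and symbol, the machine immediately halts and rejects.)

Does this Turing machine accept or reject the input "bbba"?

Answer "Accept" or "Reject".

Execution trace:
Initial: [r0]bbba
Step 1: δ(r0, b) = (r0, □, R) → □[r0]bba
Step 2: δ(r0, b) = (r0, □, R) → □□[r0]ba
Step 3: δ(r0, b) = (r0, □, R) → □□□[r0]a
Step 4: δ(r0, a) = (r1, b, R) → □□□b[r1]□
Step 5: δ(r1, □) = (r1, b, L) → □□□[r1]bb

No transition is defined for δ(r1, b). By convention the machine halts and rejects.

Answer: Reject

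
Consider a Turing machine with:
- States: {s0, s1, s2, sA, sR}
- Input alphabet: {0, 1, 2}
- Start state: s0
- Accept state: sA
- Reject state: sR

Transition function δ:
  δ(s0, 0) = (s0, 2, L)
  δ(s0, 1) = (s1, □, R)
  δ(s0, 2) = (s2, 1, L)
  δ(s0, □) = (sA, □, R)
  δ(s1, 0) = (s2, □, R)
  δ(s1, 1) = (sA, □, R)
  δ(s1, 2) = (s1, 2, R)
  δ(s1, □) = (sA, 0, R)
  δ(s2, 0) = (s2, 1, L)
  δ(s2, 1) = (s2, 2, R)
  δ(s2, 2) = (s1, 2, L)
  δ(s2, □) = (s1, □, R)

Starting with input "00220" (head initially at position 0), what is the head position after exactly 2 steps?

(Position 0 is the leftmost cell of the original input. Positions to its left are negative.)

Execution trace (head position shown):
Step 0: [s0]00220  (head at position 0)
Step 1: move left → [s0]□20220  (head at position -1)
Step 2: move right → □[sA]20220  (head at position 0)

After 2 steps, the head is at position 0.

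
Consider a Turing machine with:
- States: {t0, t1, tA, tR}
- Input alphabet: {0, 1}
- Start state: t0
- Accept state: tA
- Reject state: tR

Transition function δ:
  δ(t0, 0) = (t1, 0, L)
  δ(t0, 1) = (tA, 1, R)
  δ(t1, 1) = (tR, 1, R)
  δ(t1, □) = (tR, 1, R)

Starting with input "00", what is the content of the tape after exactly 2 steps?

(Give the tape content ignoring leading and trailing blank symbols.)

Execution trace:
Initial: [t0]00
Step 1: δ(t0, 0) = (t1, 0, L) → [t1]□00
Step 2: δ(t1, □) = (tR, 1, R) → 1[tR]00

The machine reaches the reject state tR and halts.

After 2 steps, the tape (ignoring leading/trailing blanks) is: 100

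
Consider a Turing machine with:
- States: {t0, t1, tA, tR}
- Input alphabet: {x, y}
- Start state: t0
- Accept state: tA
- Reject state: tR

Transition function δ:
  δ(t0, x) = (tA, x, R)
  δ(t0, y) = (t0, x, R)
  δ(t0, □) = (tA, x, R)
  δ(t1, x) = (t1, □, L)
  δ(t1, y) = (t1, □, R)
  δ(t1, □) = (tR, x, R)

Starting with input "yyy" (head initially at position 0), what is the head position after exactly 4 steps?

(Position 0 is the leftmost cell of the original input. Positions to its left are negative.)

Execution trace (head position shown):
Step 0: [t0]yyy  (head at position 0)
Step 1: move right → x[t0]yy  (head at position 1)
Step 2: move right → xx[t0]y  (head at position 2)
Step 3: move right → xxx[t0]□  (head at position 3)
Step 4: move right → xxxx[tA]□  (head at position 4)

After 4 steps, the head is at position 4.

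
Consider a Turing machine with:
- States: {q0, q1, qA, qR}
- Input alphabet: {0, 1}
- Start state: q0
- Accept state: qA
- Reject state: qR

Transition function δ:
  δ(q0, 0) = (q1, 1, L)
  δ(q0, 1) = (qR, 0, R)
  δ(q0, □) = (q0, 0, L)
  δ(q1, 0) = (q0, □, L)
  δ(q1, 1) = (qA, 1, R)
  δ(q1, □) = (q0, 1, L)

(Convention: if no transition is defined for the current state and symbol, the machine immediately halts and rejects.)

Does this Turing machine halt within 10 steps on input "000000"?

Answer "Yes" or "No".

Execution trace:
Initial: [q0]000000
Step 1: δ(q0, 0) = (q1, 1, L) → [q1]□100000
Step 2: δ(q1, □) = (q0, 1, L) → [q0]□1100000
Step 3: δ(q0, □) = (q0, 0, L) → [q0]□01100000
Step 4: δ(q0, □) = (q0, 0, L) → [q0]□001100000
Step 5: δ(q0, □) = (q0, 0, L) → [q0]□0001100000
Step 6: δ(q0, □) = (q0, 0, L) → [q0]□00001100000
Step 7: δ(q0, □) = (q0, 0, L) → [q0]□000001100000
Step 8: δ(q0, □) = (q0, 0, L) → [q0]□0000001100000
Step 9: δ(q0, □) = (q0, 0, L) → [q0]□00000001100000
Step 10: δ(q0, □) = (q0, 0, L) → [q0]□000000001100000

The machine has not reached a halting state after 10 steps.
The machine did not halt within the 10-step bound.

Answer: No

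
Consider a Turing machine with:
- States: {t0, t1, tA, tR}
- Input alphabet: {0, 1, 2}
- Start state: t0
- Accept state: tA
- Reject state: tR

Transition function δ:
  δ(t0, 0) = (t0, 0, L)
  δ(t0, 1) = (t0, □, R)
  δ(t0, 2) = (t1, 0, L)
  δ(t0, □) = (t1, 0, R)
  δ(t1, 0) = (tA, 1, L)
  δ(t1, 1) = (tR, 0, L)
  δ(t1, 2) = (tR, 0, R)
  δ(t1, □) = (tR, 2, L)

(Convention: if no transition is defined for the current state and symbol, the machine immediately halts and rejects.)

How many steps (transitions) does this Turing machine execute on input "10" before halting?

Execution trace:
Initial: [t0]10
Step 1: δ(t0, 1) = (t0, □, R) → □[t0]0
Step 2: δ(t0, 0) = (t0, 0, L) → [t0]□0
Step 3: δ(t0, □) = (t1, 0, R) → 0[t1]0
Step 4: δ(t1, 0) = (tA, 1, L) → [tA]01

The machine reaches the accept state tA and halts.

The machine executed 4 steps before halting.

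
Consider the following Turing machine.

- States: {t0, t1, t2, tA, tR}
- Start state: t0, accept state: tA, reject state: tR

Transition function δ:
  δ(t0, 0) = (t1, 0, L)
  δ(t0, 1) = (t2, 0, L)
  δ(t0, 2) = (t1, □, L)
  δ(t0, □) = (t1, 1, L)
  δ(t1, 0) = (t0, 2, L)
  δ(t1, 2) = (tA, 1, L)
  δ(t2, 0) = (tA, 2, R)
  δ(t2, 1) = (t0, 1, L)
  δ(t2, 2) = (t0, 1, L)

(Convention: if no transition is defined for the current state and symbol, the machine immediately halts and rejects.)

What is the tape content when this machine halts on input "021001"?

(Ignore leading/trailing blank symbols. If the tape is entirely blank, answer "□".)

Execution trace:
Initial: [t0]021001
Step 1: δ(t0, 0) = (t1, 0, L) → [t1]□021001

No transition is defined for δ(t1, □). By convention the machine halts and rejects.

Final tape (ignoring leading/trailing blanks): 021001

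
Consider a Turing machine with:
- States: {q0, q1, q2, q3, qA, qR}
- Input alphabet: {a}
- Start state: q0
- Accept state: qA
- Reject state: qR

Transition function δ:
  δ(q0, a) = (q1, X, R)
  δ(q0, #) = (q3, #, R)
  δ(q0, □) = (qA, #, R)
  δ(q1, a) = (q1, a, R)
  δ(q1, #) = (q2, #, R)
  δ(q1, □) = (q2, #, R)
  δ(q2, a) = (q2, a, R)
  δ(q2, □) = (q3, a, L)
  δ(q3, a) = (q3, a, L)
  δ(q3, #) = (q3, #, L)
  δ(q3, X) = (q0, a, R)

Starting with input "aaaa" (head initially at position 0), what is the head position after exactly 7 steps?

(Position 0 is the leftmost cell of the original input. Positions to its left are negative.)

Execution trace (head position shown):
Step 0: [q0]aaaa  (head at position 0)
Step 1: move right → X[q1]aaa  (head at position 1)
Step 2: move right → Xa[q1]aa  (head at position 2)
Step 3: move right → Xaa[q1]a  (head at position 3)
Step 4: move right → Xaaa[q1]□  (head at position 4)
Step 5: move right → Xaaa#[q2]□  (head at position 5)
Step 6: move left → Xaaa[q3]#a  (head at position 4)
Step 7: move left → Xaa[q3]a#a  (head at position 3)

After 7 steps, the head is at position 3.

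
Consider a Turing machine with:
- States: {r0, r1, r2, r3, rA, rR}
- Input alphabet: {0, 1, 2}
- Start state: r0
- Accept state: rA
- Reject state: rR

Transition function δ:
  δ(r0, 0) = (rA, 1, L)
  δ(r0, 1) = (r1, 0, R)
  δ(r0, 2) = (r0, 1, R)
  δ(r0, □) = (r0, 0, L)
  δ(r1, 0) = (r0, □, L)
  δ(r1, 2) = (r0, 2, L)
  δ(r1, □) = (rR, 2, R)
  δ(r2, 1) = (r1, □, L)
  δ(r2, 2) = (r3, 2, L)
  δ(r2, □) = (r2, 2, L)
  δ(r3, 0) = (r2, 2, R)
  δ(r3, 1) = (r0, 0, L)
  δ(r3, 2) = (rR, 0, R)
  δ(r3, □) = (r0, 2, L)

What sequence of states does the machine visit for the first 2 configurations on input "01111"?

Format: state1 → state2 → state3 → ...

Execution trace:
Initial: [r0]01111
Step 1: δ(r0, 0) = (rA, 1, L) → [rA]□11111

The machine reaches the accept state rA and halts.

State sequence: r0 → rA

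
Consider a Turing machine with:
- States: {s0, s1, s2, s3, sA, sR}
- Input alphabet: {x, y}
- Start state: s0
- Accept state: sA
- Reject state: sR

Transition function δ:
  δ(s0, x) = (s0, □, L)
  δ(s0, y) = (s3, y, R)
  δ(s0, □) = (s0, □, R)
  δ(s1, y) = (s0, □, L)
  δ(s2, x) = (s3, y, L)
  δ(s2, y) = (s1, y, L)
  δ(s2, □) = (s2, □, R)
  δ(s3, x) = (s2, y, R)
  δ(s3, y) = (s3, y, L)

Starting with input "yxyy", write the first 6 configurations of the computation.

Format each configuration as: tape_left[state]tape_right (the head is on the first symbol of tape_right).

Transitions applied:
Step 1: δ(s0, y) = (s3, y, R)
Step 2: δ(s3, x) = (s2, y, R)
Step 3: δ(s2, y) = (s1, y, L)
Step 4: δ(s1, y) = (s0, □, L)
Step 5: δ(s0, y) = (s3, y, R)

The first 6 configurations are:
[s0]yxyy ⊢ y[s3]xyy ⊢ yy[s2]yy ⊢ y[s1]yyy ⊢ [s0]y□yy ⊢ y[s3]□yy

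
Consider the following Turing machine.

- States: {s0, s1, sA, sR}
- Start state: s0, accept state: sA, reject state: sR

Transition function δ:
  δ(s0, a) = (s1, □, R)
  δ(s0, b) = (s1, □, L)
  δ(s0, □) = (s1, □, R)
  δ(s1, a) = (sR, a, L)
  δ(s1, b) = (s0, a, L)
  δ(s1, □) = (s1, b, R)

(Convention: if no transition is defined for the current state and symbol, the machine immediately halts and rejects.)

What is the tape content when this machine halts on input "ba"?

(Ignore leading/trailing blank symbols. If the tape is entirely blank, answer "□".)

Execution trace:
Initial: [s0]ba
Step 1: δ(s0, b) = (s1, □, L) → [s1]□□a
Step 2: δ(s1, □) = (s1, b, R) → b[s1]□a
Step 3: δ(s1, □) = (s1, b, R) → bb[s1]a
Step 4: δ(s1, a) = (sR, a, L) → b[sR]ba

The machine reaches the reject state sR and halts.

Final tape (ignoring leading/trailing blanks): bba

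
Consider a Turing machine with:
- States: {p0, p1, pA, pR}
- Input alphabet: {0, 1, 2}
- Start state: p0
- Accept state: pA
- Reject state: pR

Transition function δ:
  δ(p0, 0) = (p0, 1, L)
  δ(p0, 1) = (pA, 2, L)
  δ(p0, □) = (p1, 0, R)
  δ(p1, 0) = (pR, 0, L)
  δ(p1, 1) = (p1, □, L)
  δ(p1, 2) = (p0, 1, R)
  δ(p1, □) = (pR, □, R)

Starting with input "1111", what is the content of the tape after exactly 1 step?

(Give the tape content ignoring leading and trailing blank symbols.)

Execution trace:
Initial: [p0]1111
Step 1: δ(p0, 1) = (pA, 2, L) → [pA]□2111

The machine reaches the accept state pA and halts.

After 1 step, the tape (ignoring leading/trailing blanks) is: 2111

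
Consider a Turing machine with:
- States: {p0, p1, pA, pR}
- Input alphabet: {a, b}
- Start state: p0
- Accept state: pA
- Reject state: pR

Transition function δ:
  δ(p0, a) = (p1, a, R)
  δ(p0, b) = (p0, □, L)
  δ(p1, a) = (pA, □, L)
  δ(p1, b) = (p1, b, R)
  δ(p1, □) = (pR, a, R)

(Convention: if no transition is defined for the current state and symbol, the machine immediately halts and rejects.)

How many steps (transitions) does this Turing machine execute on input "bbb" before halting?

Execution trace:
Initial: [p0]bbb
Step 1: δ(p0, b) = (p0, □, L) → [p0]□□bb

No transition is defined for δ(p0, □). By convention the machine halts and rejects.

The machine executed 1 step before halting.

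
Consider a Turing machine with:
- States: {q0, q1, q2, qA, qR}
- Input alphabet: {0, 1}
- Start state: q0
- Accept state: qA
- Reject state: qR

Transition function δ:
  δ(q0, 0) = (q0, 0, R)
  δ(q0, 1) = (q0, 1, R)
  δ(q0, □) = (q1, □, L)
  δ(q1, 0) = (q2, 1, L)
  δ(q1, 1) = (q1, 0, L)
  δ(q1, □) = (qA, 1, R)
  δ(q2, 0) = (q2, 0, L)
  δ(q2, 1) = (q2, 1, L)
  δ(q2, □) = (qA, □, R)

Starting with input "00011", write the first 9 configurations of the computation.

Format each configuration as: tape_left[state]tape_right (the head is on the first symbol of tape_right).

Transitions applied:
Step 1: δ(q0, 0) = (q0, 0, R)
Step 2: δ(q0, 0) = (q0, 0, R)
Step 3: δ(q0, 0) = (q0, 0, R)
Step 4: δ(q0, 1) = (q0, 1, R)
Step 5: δ(q0, 1) = (q0, 1, R)
Step 6: δ(q0, □) = (q1, □, L)
Step 7: δ(q1, 1) = (q1, 0, L)
Step 8: δ(q1, 1) = (q1, 0, L)

The first 9 configurations are:
[q0]00011 ⊢ 0[q0]0011 ⊢ 00[q0]011 ⊢ 000[q0]11 ⊢ 0001[q0]1 ⊢ 00011[q0]□ ⊢ 0001[q1]1□ ⊢ 000[q1]10□ ⊢ 00[q1]000□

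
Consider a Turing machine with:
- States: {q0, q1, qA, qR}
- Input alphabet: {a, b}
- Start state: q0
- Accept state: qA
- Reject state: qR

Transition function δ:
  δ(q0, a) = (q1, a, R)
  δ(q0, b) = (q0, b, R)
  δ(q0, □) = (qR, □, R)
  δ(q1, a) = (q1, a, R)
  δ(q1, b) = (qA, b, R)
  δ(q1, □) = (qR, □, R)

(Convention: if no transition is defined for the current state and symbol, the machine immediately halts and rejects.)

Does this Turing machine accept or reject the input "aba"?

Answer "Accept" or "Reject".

Execution trace:
Initial: [q0]aba
Step 1: δ(q0, a) = (q1, a, R) → a[q1]ba
Step 2: δ(q1, b) = (qA, b, R) → ab[qA]a

The machine reaches the accept state qA and halts.

Answer: Accept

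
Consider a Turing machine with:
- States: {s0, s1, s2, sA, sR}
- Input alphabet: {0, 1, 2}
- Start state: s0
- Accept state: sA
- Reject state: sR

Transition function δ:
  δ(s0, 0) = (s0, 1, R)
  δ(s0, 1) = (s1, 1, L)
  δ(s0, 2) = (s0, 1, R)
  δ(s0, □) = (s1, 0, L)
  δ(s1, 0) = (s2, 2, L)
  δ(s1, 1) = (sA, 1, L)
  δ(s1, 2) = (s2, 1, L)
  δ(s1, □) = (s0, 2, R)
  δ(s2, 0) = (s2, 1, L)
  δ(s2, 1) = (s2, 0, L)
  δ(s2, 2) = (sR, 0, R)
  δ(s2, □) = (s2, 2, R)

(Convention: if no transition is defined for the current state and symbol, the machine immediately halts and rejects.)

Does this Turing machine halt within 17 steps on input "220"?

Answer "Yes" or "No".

Execution trace:
Initial: [s0]220
Step 1: δ(s0, 2) = (s0, 1, R) → 1[s0]20
Step 2: δ(s0, 2) = (s0, 1, R) → 11[s0]0
Step 3: δ(s0, 0) = (s0, 1, R) → 111[s0]□
Step 4: δ(s0, □) = (s1, 0, L) → 11[s1]10
Step 5: δ(s1, 1) = (sA, 1, L) → 1[sA]110

The machine reaches the accept state sA and halts.
The machine halted after 5 steps (within the 17-step bound).

Answer: Yes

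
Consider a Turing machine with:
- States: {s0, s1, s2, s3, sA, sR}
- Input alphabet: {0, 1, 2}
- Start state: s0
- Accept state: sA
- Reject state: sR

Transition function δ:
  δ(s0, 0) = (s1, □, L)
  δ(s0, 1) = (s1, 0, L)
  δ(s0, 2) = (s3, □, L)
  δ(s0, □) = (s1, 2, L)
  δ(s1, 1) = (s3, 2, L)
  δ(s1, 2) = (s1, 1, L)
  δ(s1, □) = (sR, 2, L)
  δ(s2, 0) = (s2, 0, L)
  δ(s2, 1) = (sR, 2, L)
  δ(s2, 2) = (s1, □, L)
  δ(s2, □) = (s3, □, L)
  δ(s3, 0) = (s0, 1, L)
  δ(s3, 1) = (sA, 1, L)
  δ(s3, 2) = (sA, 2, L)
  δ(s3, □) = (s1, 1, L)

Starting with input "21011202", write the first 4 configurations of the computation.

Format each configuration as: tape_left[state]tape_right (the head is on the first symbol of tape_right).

Transitions applied:
Step 1: δ(s0, 2) = (s3, □, L)
Step 2: δ(s3, □) = (s1, 1, L)
Step 3: δ(s1, □) = (sR, 2, L)

The first 4 configurations are:
[s0]21011202 ⊢ [s3]□□1011202 ⊢ [s1]□1□1011202 ⊢ [sR]□21□1011202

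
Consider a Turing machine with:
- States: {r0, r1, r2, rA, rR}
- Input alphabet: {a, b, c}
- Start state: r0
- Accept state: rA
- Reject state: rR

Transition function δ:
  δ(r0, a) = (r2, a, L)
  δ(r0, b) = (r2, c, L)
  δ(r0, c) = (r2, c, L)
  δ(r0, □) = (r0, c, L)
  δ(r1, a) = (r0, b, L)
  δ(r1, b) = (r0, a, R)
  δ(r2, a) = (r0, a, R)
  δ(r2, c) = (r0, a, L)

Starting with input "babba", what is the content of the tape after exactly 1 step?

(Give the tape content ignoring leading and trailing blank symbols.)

Execution trace:
Initial: [r0]babba
Step 1: δ(r0, b) = (r2, c, L) → [r2]□cabba

No transition is defined for δ(r2, □). By convention the machine halts and rejects.

After 1 step, the tape (ignoring leading/trailing blanks) is: cabba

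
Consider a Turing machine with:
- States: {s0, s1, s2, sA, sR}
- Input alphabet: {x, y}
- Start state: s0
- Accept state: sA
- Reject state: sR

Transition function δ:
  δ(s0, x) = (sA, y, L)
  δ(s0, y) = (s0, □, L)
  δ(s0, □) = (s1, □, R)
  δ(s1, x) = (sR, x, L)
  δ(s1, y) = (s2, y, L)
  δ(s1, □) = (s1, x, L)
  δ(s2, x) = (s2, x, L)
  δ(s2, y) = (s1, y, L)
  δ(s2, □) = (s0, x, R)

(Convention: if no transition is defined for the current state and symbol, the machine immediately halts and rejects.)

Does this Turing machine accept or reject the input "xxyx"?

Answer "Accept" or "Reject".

Execution trace:
Initial: [s0]xxyx
Step 1: δ(s0, x) = (sA, y, L) → [sA]□yxyx

The machine reaches the accept state sA and halts.

Answer: Accept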